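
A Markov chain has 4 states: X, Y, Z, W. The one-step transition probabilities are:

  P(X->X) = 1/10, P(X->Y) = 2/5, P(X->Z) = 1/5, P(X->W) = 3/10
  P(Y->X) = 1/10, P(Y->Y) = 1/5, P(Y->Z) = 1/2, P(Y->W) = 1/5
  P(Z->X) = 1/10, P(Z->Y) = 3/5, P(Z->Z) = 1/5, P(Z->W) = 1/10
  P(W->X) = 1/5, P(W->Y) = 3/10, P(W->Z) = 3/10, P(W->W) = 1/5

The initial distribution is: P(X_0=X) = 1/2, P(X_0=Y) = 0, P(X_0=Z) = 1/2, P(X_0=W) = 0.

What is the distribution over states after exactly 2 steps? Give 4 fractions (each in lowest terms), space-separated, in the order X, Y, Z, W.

Propagating the distribution step by step (d_{t+1} = d_t * P):
d_0 = (X=1/2, Y=0, Z=1/2, W=0)
  d_1[X] = 1/2*1/10 + 0*1/10 + 1/2*1/10 + 0*1/5 = 1/10
  d_1[Y] = 1/2*2/5 + 0*1/5 + 1/2*3/5 + 0*3/10 = 1/2
  d_1[Z] = 1/2*1/5 + 0*1/2 + 1/2*1/5 + 0*3/10 = 1/5
  d_1[W] = 1/2*3/10 + 0*1/5 + 1/2*1/10 + 0*1/5 = 1/5
d_1 = (X=1/10, Y=1/2, Z=1/5, W=1/5)
  d_2[X] = 1/10*1/10 + 1/2*1/10 + 1/5*1/10 + 1/5*1/5 = 3/25
  d_2[Y] = 1/10*2/5 + 1/2*1/5 + 1/5*3/5 + 1/5*3/10 = 8/25
  d_2[Z] = 1/10*1/5 + 1/2*1/2 + 1/5*1/5 + 1/5*3/10 = 37/100
  d_2[W] = 1/10*3/10 + 1/2*1/5 + 1/5*1/10 + 1/5*1/5 = 19/100
d_2 = (X=3/25, Y=8/25, Z=37/100, W=19/100)

Answer: 3/25 8/25 37/100 19/100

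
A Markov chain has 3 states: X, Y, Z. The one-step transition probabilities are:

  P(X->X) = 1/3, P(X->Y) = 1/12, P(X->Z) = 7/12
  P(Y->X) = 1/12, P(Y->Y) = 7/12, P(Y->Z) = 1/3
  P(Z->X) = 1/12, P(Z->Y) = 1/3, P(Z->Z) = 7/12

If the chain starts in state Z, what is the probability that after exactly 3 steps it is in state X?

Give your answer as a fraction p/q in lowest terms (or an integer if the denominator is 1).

Computing P^3 by repeated multiplication:
P^1 =
  X: [1/3, 1/12, 7/12]
  Y: [1/12, 7/12, 1/3]
  Z: [1/12, 1/3, 7/12]
P^2 =
  X: [1/6, 13/48, 9/16]
  Y: [5/48, 11/24, 7/16]
  Z: [5/48, 19/48, 1/2]
P^3 =
  X: [1/8, 23/64, 33/64]
  Y: [7/64, 27/64, 15/32]
  Z: [7/64, 13/32, 31/64]

(P^3)[Z -> X] = 7/64

Answer: 7/64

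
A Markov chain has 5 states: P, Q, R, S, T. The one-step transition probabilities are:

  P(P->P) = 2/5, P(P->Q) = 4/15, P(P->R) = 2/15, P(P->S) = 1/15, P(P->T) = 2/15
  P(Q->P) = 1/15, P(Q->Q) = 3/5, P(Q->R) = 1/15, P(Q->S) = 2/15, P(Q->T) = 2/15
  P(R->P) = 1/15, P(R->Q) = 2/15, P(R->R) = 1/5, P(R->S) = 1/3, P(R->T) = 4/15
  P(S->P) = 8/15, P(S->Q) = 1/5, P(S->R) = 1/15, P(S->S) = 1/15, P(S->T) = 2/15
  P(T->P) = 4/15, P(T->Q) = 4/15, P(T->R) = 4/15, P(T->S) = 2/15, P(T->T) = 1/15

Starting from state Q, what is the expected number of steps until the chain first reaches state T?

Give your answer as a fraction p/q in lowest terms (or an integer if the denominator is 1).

Answer: 16125/2347

Derivation:
Let h_i = expected steps to first reach T from state i.
Boundary: h_T = 0.
First-step equations for the other states:
  h_P = 1 + 2/5*h_P + 4/15*h_Q + 2/15*h_R + 1/15*h_S + 2/15*h_T
  h_Q = 1 + 1/15*h_P + 3/5*h_Q + 1/15*h_R + 2/15*h_S + 2/15*h_T
  h_R = 1 + 1/15*h_P + 2/15*h_Q + 1/5*h_R + 1/3*h_S + 4/15*h_T
  h_S = 1 + 8/15*h_P + 1/5*h_Q + 1/15*h_R + 1/15*h_S + 2/15*h_T

Substituting h_T = 0 and rearranging gives the linear system (I - Q) h = 1:
  [3/5, -4/15, -2/15, -1/15] . (h_P, h_Q, h_R, h_S) = 1
  [-1/15, 2/5, -1/15, -2/15] . (h_P, h_Q, h_R, h_S) = 1
  [-1/15, -2/15, 4/5, -1/3] . (h_P, h_Q, h_R, h_S) = 1
  [-8/15, -1/5, -1/15, 14/15] . (h_P, h_Q, h_R, h_S) = 1

Solving yields:
  h_P = 15885/2347
  h_Q = 16125/2347
  h_R = 13620/2347
  h_S = 16020/2347

Starting state is Q, so the expected hitting time is h_Q = 16125/2347.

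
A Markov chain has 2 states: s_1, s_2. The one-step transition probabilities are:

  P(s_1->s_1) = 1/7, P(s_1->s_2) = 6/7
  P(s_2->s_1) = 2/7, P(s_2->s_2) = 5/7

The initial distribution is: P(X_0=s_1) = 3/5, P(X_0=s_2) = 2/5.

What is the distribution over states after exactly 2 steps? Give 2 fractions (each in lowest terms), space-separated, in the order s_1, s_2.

Answer: 9/35 26/35

Derivation:
Propagating the distribution step by step (d_{t+1} = d_t * P):
d_0 = (s_1=3/5, s_2=2/5)
  d_1[s_1] = 3/5*1/7 + 2/5*2/7 = 1/5
  d_1[s_2] = 3/5*6/7 + 2/5*5/7 = 4/5
d_1 = (s_1=1/5, s_2=4/5)
  d_2[s_1] = 1/5*1/7 + 4/5*2/7 = 9/35
  d_2[s_2] = 1/5*6/7 + 4/5*5/7 = 26/35
d_2 = (s_1=9/35, s_2=26/35)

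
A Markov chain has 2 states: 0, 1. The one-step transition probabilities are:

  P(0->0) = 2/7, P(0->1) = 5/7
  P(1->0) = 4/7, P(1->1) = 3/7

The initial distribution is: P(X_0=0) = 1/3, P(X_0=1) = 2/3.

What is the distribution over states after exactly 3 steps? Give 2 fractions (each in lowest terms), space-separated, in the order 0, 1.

Propagating the distribution step by step (d_{t+1} = d_t * P):
d_0 = (0=1/3, 1=2/3)
  d_1[0] = 1/3*2/7 + 2/3*4/7 = 10/21
  d_1[1] = 1/3*5/7 + 2/3*3/7 = 11/21
d_1 = (0=10/21, 1=11/21)
  d_2[0] = 10/21*2/7 + 11/21*4/7 = 64/147
  d_2[1] = 10/21*5/7 + 11/21*3/7 = 83/147
d_2 = (0=64/147, 1=83/147)
  d_3[0] = 64/147*2/7 + 83/147*4/7 = 460/1029
  d_3[1] = 64/147*5/7 + 83/147*3/7 = 569/1029
d_3 = (0=460/1029, 1=569/1029)

Answer: 460/1029 569/1029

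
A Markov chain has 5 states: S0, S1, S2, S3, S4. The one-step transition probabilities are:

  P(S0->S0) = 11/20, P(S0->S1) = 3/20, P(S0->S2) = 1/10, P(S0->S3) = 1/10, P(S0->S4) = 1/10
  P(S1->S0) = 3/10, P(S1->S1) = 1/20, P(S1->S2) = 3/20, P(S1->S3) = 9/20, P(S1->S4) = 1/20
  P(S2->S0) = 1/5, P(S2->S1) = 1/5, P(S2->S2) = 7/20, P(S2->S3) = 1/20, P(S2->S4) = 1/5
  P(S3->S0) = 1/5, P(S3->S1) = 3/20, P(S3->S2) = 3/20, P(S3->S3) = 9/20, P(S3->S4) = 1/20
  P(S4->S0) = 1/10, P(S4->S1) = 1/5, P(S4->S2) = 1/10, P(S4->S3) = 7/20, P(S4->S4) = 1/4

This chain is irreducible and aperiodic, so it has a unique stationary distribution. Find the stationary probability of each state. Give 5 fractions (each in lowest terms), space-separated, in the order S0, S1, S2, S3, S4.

The stationary distribution satisfies pi = pi * P, i.e.:
  pi_S0 = 11/20*pi_S0 + 3/10*pi_S1 + 1/5*pi_S2 + 1/5*pi_S3 + 1/10*pi_S4
  pi_S1 = 3/20*pi_S0 + 1/20*pi_S1 + 1/5*pi_S2 + 3/20*pi_S3 + 1/5*pi_S4
  pi_S2 = 1/10*pi_S0 + 3/20*pi_S1 + 7/20*pi_S2 + 3/20*pi_S3 + 1/10*pi_S4
  pi_S3 = 1/10*pi_S0 + 9/20*pi_S1 + 1/20*pi_S2 + 9/20*pi_S3 + 7/20*pi_S4
  pi_S4 = 1/10*pi_S0 + 1/20*pi_S1 + 1/5*pi_S2 + 1/20*pi_S3 + 1/4*pi_S4
with normalization: pi_S0 + pi_S1 + pi_S2 + pi_S3 + pi_S4 = 1.

Using the first 4 balance equations plus normalization, the linear system A*pi = b is:
  [-9/20, 3/10, 1/5, 1/5, 1/10] . pi = 0
  [3/20, -19/20, 1/5, 3/20, 1/5] . pi = 0
  [1/10, 3/20, -13/20, 3/20, 1/10] . pi = 0
  [1/10, 9/20, 1/20, -11/20, 7/20] . pi = 0
  [1, 1, 1, 1, 1] . pi = 1

Solving yields:
  pi_S0 = 11695/37327
  pi_S1 = 11107/74654
  pi_S2 = 6006/37327
  pi_S3 = 19765/74654
  pi_S4 = 4190/37327

Verification (pi * P):
  11695/37327*11/20 + 11107/74654*3/10 + 6006/37327*1/5 + 19765/74654*1/5 + 4190/37327*1/10 = 11695/37327 = pi_S0  (ok)
  11695/37327*3/20 + 11107/74654*1/20 + 6006/37327*1/5 + 19765/74654*3/20 + 4190/37327*1/5 = 11107/74654 = pi_S1  (ok)
  11695/37327*1/10 + 11107/74654*3/20 + 6006/37327*7/20 + 19765/74654*3/20 + 4190/37327*1/10 = 6006/37327 = pi_S2  (ok)
  11695/37327*1/10 + 11107/74654*9/20 + 6006/37327*1/20 + 19765/74654*9/20 + 4190/37327*7/20 = 19765/74654 = pi_S3  (ok)
  11695/37327*1/10 + 11107/74654*1/20 + 6006/37327*1/5 + 19765/74654*1/20 + 4190/37327*1/4 = 4190/37327 = pi_S4  (ok)

Answer: 11695/37327 11107/74654 6006/37327 19765/74654 4190/37327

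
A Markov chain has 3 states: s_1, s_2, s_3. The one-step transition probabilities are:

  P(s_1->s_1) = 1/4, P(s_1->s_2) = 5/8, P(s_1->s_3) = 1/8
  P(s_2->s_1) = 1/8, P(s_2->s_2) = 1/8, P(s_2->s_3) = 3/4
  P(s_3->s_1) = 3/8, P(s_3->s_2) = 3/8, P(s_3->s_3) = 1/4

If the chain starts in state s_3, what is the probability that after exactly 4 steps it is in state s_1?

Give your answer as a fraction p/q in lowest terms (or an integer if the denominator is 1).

Computing P^4 by repeated multiplication:
P^1 =
  s_1: [1/4, 5/8, 1/8]
  s_2: [1/8, 1/8, 3/4]
  s_3: [3/8, 3/8, 1/4]
P^2 =
  s_1: [3/16, 9/32, 17/32]
  s_2: [21/64, 3/8, 19/64]
  s_3: [15/64, 3/8, 25/64]
P^3 =
  s_1: [9/32, 45/128, 47/128]
  s_2: [123/512, 93/256, 203/512]
  s_3: [129/512, 87/256, 209/512]
P^4 =
  s_1: [129/512, 183/512, 25/64]
  s_2: [1041/4096, 705/2048, 1645/4096]
  s_3: [1059/4096, 723/2048, 1591/4096]

(P^4)[s_3 -> s_1] = 1059/4096

Answer: 1059/4096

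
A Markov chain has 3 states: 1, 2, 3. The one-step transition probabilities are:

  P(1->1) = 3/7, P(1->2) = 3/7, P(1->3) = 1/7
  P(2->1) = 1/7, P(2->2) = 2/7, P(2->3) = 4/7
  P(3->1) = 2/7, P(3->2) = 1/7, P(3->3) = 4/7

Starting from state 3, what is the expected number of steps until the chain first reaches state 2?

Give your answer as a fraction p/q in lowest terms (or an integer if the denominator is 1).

Answer: 21/5

Derivation:
Let h_i = expected steps to first reach 2 from state i.
Boundary: h_2 = 0.
First-step equations for the other states:
  h_1 = 1 + 3/7*h_1 + 3/7*h_2 + 1/7*h_3
  h_3 = 1 + 2/7*h_1 + 1/7*h_2 + 4/7*h_3

Substituting h_2 = 0 and rearranging gives the linear system (I - Q) h = 1:
  [4/7, -1/7] . (h_1, h_3) = 1
  [-2/7, 3/7] . (h_1, h_3) = 1

Solving yields:
  h_1 = 14/5
  h_3 = 21/5

Starting state is 3, so the expected hitting time is h_3 = 21/5.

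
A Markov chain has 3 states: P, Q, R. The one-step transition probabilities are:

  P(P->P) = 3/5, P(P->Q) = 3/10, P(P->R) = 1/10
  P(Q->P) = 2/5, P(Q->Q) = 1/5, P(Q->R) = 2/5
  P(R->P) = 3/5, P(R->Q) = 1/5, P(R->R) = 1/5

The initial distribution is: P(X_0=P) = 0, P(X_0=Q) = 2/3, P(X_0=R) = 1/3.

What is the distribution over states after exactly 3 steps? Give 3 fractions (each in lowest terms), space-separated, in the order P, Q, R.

Propagating the distribution step by step (d_{t+1} = d_t * P):
d_0 = (P=0, Q=2/3, R=1/3)
  d_1[P] = 0*3/5 + 2/3*2/5 + 1/3*3/5 = 7/15
  d_1[Q] = 0*3/10 + 2/3*1/5 + 1/3*1/5 = 1/5
  d_1[R] = 0*1/10 + 2/3*2/5 + 1/3*1/5 = 1/3
d_1 = (P=7/15, Q=1/5, R=1/3)
  d_2[P] = 7/15*3/5 + 1/5*2/5 + 1/3*3/5 = 14/25
  d_2[Q] = 7/15*3/10 + 1/5*1/5 + 1/3*1/5 = 37/150
  d_2[R] = 7/15*1/10 + 1/5*2/5 + 1/3*1/5 = 29/150
d_2 = (P=14/25, Q=37/150, R=29/150)
  d_3[P] = 14/25*3/5 + 37/150*2/5 + 29/150*3/5 = 413/750
  d_3[Q] = 14/25*3/10 + 37/150*1/5 + 29/150*1/5 = 32/125
  d_3[R] = 14/25*1/10 + 37/150*2/5 + 29/150*1/5 = 29/150
d_3 = (P=413/750, Q=32/125, R=29/150)

Answer: 413/750 32/125 29/150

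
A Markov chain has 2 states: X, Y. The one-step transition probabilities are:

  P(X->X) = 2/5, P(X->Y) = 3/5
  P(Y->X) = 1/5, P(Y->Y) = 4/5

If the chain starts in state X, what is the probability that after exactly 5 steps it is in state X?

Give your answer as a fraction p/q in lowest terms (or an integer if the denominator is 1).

Computing P^5 by repeated multiplication:
P^1 =
  X: [2/5, 3/5]
  Y: [1/5, 4/5]
P^2 =
  X: [7/25, 18/25]
  Y: [6/25, 19/25]
P^3 =
  X: [32/125, 93/125]
  Y: [31/125, 94/125]
P^4 =
  X: [157/625, 468/625]
  Y: [156/625, 469/625]
P^5 =
  X: [782/3125, 2343/3125]
  Y: [781/3125, 2344/3125]

(P^5)[X -> X] = 782/3125

Answer: 782/3125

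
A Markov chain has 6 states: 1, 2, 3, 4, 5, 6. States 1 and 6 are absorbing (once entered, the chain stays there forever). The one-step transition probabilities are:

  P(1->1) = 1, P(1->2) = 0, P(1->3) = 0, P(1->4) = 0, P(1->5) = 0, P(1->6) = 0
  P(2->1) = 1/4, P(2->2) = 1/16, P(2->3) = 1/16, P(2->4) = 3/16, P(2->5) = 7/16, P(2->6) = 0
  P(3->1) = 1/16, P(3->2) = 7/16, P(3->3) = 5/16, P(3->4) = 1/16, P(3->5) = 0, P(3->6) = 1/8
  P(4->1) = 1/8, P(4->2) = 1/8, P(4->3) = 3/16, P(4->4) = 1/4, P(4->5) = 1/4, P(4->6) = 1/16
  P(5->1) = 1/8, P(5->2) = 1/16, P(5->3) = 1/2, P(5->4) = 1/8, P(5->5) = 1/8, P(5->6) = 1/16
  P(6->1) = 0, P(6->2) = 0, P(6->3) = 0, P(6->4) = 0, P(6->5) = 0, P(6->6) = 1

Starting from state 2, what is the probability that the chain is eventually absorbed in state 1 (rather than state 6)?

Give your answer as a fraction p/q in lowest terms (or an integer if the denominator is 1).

Let a_i = P(absorbed in 1 | start in state i).
Boundary conditions: a_1 = 1, a_6 = 0.
For each transient state i, a_i = sum_j P(i->j) * a_j:
  a_2 = 1/4*a_1 + 1/16*a_2 + 1/16*a_3 + 3/16*a_4 + 7/16*a_5 + 0*a_6
  a_3 = 1/16*a_1 + 7/16*a_2 + 5/16*a_3 + 1/16*a_4 + 0*a_5 + 1/8*a_6
  a_4 = 1/8*a_1 + 1/8*a_2 + 3/16*a_3 + 1/4*a_4 + 1/4*a_5 + 1/16*a_6
  a_5 = 1/8*a_1 + 1/16*a_2 + 1/2*a_3 + 1/8*a_4 + 1/8*a_5 + 1/16*a_6

Substituting a_1 = 1 and a_6 = 0, rearrange to (I - Q) a = r where r[i] = P(i -> 1):
  [15/16, -1/16, -3/16, -7/16] . (a_2, a_3, a_4, a_5) = 1/4
  [-7/16, 11/16, -1/16, 0] . (a_2, a_3, a_4, a_5) = 1/16
  [-1/8, -3/16, 3/4, -1/4] . (a_2, a_3, a_4, a_5) = 1/8
  [-1/16, -1/2, -1/8, 7/8] . (a_2, a_3, a_4, a_5) = 1/8

Solving yields:
  a_2 = 11290/15207
  a_3 = 9482/15207
  a_4 = 3355/5069
  a_5 = 9835/15207

Starting state is 2, so the absorption probability is a_2 = 11290/15207.

Answer: 11290/15207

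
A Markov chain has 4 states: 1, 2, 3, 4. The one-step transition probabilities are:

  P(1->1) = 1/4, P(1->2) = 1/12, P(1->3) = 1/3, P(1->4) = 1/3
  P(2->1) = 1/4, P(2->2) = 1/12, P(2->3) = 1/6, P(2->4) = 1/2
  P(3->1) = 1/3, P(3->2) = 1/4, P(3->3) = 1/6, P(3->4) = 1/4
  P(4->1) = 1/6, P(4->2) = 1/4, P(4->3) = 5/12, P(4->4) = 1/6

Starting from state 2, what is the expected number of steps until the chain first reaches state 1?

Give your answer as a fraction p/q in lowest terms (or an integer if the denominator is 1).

Answer: 2412/587

Derivation:
Let h_i = expected steps to first reach 1 from state i.
Boundary: h_1 = 0.
First-step equations for the other states:
  h_2 = 1 + 1/4*h_1 + 1/12*h_2 + 1/6*h_3 + 1/2*h_4
  h_3 = 1 + 1/3*h_1 + 1/4*h_2 + 1/6*h_3 + 1/4*h_4
  h_4 = 1 + 1/6*h_1 + 1/4*h_2 + 5/12*h_3 + 1/6*h_4

Substituting h_1 = 0 and rearranging gives the linear system (I - Q) h = 1:
  [11/12, -1/6, -1/2] . (h_2, h_3, h_4) = 1
  [-1/4, 5/6, -1/4] . (h_2, h_3, h_4) = 1
  [-1/4, -5/12, 5/6] . (h_2, h_3, h_4) = 1

Solving yields:
  h_2 = 2412/587
  h_3 = 2184/587
  h_4 = 2520/587

Starting state is 2, so the expected hitting time is h_2 = 2412/587.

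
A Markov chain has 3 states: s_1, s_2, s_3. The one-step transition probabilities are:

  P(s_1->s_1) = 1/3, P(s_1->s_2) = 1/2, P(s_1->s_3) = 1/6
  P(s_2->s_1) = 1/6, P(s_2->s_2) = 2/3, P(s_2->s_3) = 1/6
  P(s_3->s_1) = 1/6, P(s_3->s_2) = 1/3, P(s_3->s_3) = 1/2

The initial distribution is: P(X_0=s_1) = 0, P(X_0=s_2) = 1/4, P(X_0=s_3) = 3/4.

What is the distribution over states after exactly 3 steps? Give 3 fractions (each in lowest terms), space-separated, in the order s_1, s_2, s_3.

Propagating the distribution step by step (d_{t+1} = d_t * P):
d_0 = (s_1=0, s_2=1/4, s_3=3/4)
  d_1[s_1] = 0*1/3 + 1/4*1/6 + 3/4*1/6 = 1/6
  d_1[s_2] = 0*1/2 + 1/4*2/3 + 3/4*1/3 = 5/12
  d_1[s_3] = 0*1/6 + 1/4*1/6 + 3/4*1/2 = 5/12
d_1 = (s_1=1/6, s_2=5/12, s_3=5/12)
  d_2[s_1] = 1/6*1/3 + 5/12*1/6 + 5/12*1/6 = 7/36
  d_2[s_2] = 1/6*1/2 + 5/12*2/3 + 5/12*1/3 = 1/2
  d_2[s_3] = 1/6*1/6 + 5/12*1/6 + 5/12*1/2 = 11/36
d_2 = (s_1=7/36, s_2=1/2, s_3=11/36)
  d_3[s_1] = 7/36*1/3 + 1/2*1/6 + 11/36*1/6 = 43/216
  d_3[s_2] = 7/36*1/2 + 1/2*2/3 + 11/36*1/3 = 115/216
  d_3[s_3] = 7/36*1/6 + 1/2*1/6 + 11/36*1/2 = 29/108
d_3 = (s_1=43/216, s_2=115/216, s_3=29/108)

Answer: 43/216 115/216 29/108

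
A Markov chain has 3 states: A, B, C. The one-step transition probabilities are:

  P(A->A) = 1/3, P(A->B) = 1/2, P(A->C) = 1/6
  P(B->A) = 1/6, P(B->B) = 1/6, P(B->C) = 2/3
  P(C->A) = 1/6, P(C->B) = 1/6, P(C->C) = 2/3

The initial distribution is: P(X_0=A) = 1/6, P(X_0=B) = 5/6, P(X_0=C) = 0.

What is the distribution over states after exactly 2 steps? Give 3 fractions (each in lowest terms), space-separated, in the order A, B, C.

Propagating the distribution step by step (d_{t+1} = d_t * P):
d_0 = (A=1/6, B=5/6, C=0)
  d_1[A] = 1/6*1/3 + 5/6*1/6 + 0*1/6 = 7/36
  d_1[B] = 1/6*1/2 + 5/6*1/6 + 0*1/6 = 2/9
  d_1[C] = 1/6*1/6 + 5/6*2/3 + 0*2/3 = 7/12
d_1 = (A=7/36, B=2/9, C=7/12)
  d_2[A] = 7/36*1/3 + 2/9*1/6 + 7/12*1/6 = 43/216
  d_2[B] = 7/36*1/2 + 2/9*1/6 + 7/12*1/6 = 25/108
  d_2[C] = 7/36*1/6 + 2/9*2/3 + 7/12*2/3 = 41/72
d_2 = (A=43/216, B=25/108, C=41/72)

Answer: 43/216 25/108 41/72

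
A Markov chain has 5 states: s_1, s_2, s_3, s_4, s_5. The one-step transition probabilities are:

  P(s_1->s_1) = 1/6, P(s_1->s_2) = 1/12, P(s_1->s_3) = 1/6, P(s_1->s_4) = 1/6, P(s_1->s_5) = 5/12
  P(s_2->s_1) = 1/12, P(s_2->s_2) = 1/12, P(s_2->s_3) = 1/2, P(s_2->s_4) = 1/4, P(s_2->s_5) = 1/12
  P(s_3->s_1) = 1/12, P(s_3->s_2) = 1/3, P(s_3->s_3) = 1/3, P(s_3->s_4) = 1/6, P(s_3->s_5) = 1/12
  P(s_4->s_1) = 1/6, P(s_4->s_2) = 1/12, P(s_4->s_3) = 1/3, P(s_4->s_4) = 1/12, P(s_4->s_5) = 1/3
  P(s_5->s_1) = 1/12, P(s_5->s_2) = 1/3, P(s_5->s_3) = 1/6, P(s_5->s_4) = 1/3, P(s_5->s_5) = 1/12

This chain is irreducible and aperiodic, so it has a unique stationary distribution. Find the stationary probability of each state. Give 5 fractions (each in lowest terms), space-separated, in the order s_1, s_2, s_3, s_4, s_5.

The stationary distribution satisfies pi = pi * P, i.e.:
  pi_s_1 = 1/6*pi_s_1 + 1/12*pi_s_2 + 1/12*pi_s_3 + 1/6*pi_s_4 + 1/12*pi_s_5
  pi_s_2 = 1/12*pi_s_1 + 1/12*pi_s_2 + 1/3*pi_s_3 + 1/12*pi_s_4 + 1/3*pi_s_5
  pi_s_3 = 1/6*pi_s_1 + 1/2*pi_s_2 + 1/3*pi_s_3 + 1/3*pi_s_4 + 1/6*pi_s_5
  pi_s_4 = 1/6*pi_s_1 + 1/4*pi_s_2 + 1/6*pi_s_3 + 1/12*pi_s_4 + 1/3*pi_s_5
  pi_s_5 = 5/12*pi_s_1 + 1/12*pi_s_2 + 1/12*pi_s_3 + 1/3*pi_s_4 + 1/12*pi_s_5
with normalization: pi_s_1 + pi_s_2 + pi_s_3 + pi_s_4 + pi_s_5 = 1.

Using the first 4 balance equations plus normalization, the linear system A*pi = b is:
  [-5/6, 1/12, 1/12, 1/6, 1/12] . pi = 0
  [1/12, -11/12, 1/3, 1/12, 1/3] . pi = 0
  [1/6, 1/2, -2/3, 1/3, 1/6] . pi = 0
  [1/6, 1/4, 1/6, -11/12, 1/3] . pi = 0
  [1, 1, 1, 1, 1] . pi = 1

Solving yields:
  pi_s_1 = 454/4177
  pi_s_2 = 2579/12531
  pi_s_3 = 4028/12531
  pi_s_4 = 817/4177
  pi_s_5 = 2111/12531

Verification (pi * P):
  454/4177*1/6 + 2579/12531*1/12 + 4028/12531*1/12 + 817/4177*1/6 + 2111/12531*1/12 = 454/4177 = pi_s_1  (ok)
  454/4177*1/12 + 2579/12531*1/12 + 4028/12531*1/3 + 817/4177*1/12 + 2111/12531*1/3 = 2579/12531 = pi_s_2  (ok)
  454/4177*1/6 + 2579/12531*1/2 + 4028/12531*1/3 + 817/4177*1/3 + 2111/12531*1/6 = 4028/12531 = pi_s_3  (ok)
  454/4177*1/6 + 2579/12531*1/4 + 4028/12531*1/6 + 817/4177*1/12 + 2111/12531*1/3 = 817/4177 = pi_s_4  (ok)
  454/4177*5/12 + 2579/12531*1/12 + 4028/12531*1/12 + 817/4177*1/3 + 2111/12531*1/12 = 2111/12531 = pi_s_5  (ok)

Answer: 454/4177 2579/12531 4028/12531 817/4177 2111/12531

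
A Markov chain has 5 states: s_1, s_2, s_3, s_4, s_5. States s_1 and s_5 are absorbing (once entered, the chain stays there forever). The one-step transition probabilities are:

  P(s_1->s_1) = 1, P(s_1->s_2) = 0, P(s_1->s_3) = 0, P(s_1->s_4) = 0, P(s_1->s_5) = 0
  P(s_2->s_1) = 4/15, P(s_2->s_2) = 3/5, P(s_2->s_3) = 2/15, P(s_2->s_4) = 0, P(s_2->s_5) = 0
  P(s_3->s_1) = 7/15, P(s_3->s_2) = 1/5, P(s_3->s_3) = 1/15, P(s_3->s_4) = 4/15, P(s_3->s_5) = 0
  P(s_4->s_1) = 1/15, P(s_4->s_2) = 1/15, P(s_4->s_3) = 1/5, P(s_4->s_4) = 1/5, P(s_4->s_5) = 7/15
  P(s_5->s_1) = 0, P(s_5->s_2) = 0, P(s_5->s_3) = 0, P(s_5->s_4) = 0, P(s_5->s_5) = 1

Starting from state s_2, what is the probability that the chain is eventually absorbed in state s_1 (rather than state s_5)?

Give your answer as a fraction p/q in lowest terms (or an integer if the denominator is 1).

Let a_i = P(absorbed in s_1 | start in state i).
Boundary conditions: a_s_1 = 1, a_s_5 = 0.
For each transient state i, a_i = sum_j P(i->j) * a_j:
  a_s_2 = 4/15*a_s_1 + 3/5*a_s_2 + 2/15*a_s_3 + 0*a_s_4 + 0*a_s_5
  a_s_3 = 7/15*a_s_1 + 1/5*a_s_2 + 1/15*a_s_3 + 4/15*a_s_4 + 0*a_s_5
  a_s_4 = 1/15*a_s_1 + 1/15*a_s_2 + 1/5*a_s_3 + 1/5*a_s_4 + 7/15*a_s_5

Substituting a_s_1 = 1 and a_s_5 = 0, rearrange to (I - Q) a = r where r[i] = P(i -> s_1):
  [2/5, -2/15, 0] . (a_s_2, a_s_3, a_s_4) = 4/15
  [-1/5, 14/15, -4/15] . (a_s_2, a_s_3, a_s_4) = 7/15
  [-1/15, -1/5, 4/5] . (a_s_2, a_s_3, a_s_4) = 1/15

Solving yields:
  a_s_2 = 100/107
  a_s_3 = 86/107
  a_s_4 = 155/428

Starting state is s_2, so the absorption probability is a_s_2 = 100/107.

Answer: 100/107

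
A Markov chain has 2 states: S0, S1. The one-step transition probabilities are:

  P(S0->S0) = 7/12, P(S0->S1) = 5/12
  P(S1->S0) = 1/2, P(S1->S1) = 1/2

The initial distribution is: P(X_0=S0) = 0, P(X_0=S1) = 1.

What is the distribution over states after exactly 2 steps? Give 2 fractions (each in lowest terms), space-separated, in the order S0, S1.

Answer: 13/24 11/24

Derivation:
Propagating the distribution step by step (d_{t+1} = d_t * P):
d_0 = (S0=0, S1=1)
  d_1[S0] = 0*7/12 + 1*1/2 = 1/2
  d_1[S1] = 0*5/12 + 1*1/2 = 1/2
d_1 = (S0=1/2, S1=1/2)
  d_2[S0] = 1/2*7/12 + 1/2*1/2 = 13/24
  d_2[S1] = 1/2*5/12 + 1/2*1/2 = 11/24
d_2 = (S0=13/24, S1=11/24)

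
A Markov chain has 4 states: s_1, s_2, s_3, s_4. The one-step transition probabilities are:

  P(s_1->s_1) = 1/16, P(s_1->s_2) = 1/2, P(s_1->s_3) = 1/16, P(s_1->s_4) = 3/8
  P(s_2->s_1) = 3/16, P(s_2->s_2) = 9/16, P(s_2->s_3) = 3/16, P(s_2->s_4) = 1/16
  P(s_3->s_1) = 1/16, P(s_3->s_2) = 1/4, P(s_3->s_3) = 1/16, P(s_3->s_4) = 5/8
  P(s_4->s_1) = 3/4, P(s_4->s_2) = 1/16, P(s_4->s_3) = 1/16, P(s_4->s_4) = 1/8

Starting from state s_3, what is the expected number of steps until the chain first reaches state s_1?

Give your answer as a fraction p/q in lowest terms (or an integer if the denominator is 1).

Answer: 3792/1183

Derivation:
Let h_i = expected steps to first reach s_1 from state i.
Boundary: h_s_1 = 0.
First-step equations for the other states:
  h_s_2 = 1 + 3/16*h_s_1 + 9/16*h_s_2 + 3/16*h_s_3 + 1/16*h_s_4
  h_s_3 = 1 + 1/16*h_s_1 + 1/4*h_s_2 + 1/16*h_s_3 + 5/8*h_s_4
  h_s_4 = 1 + 3/4*h_s_1 + 1/16*h_s_2 + 1/16*h_s_3 + 1/8*h_s_4

Substituting h_s_1 = 0 and rearranging gives the linear system (I - Q) h = 1:
  [7/16, -3/16, -1/16] . (h_s_2, h_s_3, h_s_4) = 1
  [-1/4, 15/16, -5/8] . (h_s_2, h_s_3, h_s_4) = 1
  [-1/16, -1/16, 7/8] . (h_s_2, h_s_3, h_s_4) = 1

Solving yields:
  h_s_2 = 4608/1183
  h_s_3 = 3792/1183
  h_s_4 = 1952/1183

Starting state is s_3, so the expected hitting time is h_s_3 = 3792/1183.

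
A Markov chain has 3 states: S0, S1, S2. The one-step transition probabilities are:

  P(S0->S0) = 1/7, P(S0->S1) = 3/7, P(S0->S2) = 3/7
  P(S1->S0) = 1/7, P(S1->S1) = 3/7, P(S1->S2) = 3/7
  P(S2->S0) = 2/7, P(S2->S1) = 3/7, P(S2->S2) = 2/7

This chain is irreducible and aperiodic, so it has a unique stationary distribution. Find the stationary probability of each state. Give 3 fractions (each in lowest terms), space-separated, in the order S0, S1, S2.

The stationary distribution satisfies pi = pi * P, i.e.:
  pi_S0 = 1/7*pi_S0 + 1/7*pi_S1 + 2/7*pi_S2
  pi_S1 = 3/7*pi_S0 + 3/7*pi_S1 + 3/7*pi_S2
  pi_S2 = 3/7*pi_S0 + 3/7*pi_S1 + 2/7*pi_S2
with normalization: pi_S0 + pi_S1 + pi_S2 = 1.

Using the first 2 balance equations plus normalization, the linear system A*pi = b is:
  [-6/7, 1/7, 2/7] . pi = 0
  [3/7, -4/7, 3/7] . pi = 0
  [1, 1, 1] . pi = 1

Solving yields:
  pi_S0 = 11/56
  pi_S1 = 3/7
  pi_S2 = 3/8

Verification (pi * P):
  11/56*1/7 + 3/7*1/7 + 3/8*2/7 = 11/56 = pi_S0  (ok)
  11/56*3/7 + 3/7*3/7 + 3/8*3/7 = 3/7 = pi_S1  (ok)
  11/56*3/7 + 3/7*3/7 + 3/8*2/7 = 3/8 = pi_S2  (ok)

Answer: 11/56 3/7 3/8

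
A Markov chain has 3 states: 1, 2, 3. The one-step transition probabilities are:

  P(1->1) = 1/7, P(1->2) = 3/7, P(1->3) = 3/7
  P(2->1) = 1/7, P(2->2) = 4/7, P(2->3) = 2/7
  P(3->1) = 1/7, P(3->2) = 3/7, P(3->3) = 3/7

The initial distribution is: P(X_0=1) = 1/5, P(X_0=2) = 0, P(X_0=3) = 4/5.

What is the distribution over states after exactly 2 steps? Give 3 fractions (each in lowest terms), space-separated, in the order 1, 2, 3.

Propagating the distribution step by step (d_{t+1} = d_t * P):
d_0 = (1=1/5, 2=0, 3=4/5)
  d_1[1] = 1/5*1/7 + 0*1/7 + 4/5*1/7 = 1/7
  d_1[2] = 1/5*3/7 + 0*4/7 + 4/5*3/7 = 3/7
  d_1[3] = 1/5*3/7 + 0*2/7 + 4/5*3/7 = 3/7
d_1 = (1=1/7, 2=3/7, 3=3/7)
  d_2[1] = 1/7*1/7 + 3/7*1/7 + 3/7*1/7 = 1/7
  d_2[2] = 1/7*3/7 + 3/7*4/7 + 3/7*3/7 = 24/49
  d_2[3] = 1/7*3/7 + 3/7*2/7 + 3/7*3/7 = 18/49
d_2 = (1=1/7, 2=24/49, 3=18/49)

Answer: 1/7 24/49 18/49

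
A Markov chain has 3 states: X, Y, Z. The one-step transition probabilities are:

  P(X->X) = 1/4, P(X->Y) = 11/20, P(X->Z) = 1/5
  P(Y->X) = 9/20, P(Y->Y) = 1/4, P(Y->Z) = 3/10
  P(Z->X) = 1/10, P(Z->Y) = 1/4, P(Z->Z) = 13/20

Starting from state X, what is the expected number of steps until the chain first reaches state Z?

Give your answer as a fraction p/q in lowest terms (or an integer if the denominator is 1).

Let h_i = expected steps to first reach Z from state i.
Boundary: h_Z = 0.
First-step equations for the other states:
  h_X = 1 + 1/4*h_X + 11/20*h_Y + 1/5*h_Z
  h_Y = 1 + 9/20*h_X + 1/4*h_Y + 3/10*h_Z

Substituting h_Z = 0 and rearranging gives the linear system (I - Q) h = 1:
  [3/4, -11/20] . (h_X, h_Y) = 1
  [-9/20, 3/4] . (h_X, h_Y) = 1

Solving yields:
  h_X = 260/63
  h_Y = 80/21

Starting state is X, so the expected hitting time is h_X = 260/63.

Answer: 260/63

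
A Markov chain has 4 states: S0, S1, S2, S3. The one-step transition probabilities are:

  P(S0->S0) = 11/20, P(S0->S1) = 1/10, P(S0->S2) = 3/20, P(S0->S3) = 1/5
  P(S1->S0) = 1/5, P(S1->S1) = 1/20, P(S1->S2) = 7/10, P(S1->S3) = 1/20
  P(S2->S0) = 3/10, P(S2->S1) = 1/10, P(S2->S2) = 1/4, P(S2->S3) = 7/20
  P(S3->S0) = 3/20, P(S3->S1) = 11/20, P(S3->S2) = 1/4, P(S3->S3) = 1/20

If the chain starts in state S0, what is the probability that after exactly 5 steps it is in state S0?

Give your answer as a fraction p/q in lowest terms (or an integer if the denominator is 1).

Computing P^5 by repeated multiplication:
P^1 =
  S0: [11/20, 1/10, 3/20, 1/5]
  S1: [1/5, 1/20, 7/10, 1/20]
  S2: [3/10, 1/10, 1/4, 7/20]
  S3: [3/20, 11/20, 1/4, 1/20]
P^2 =
  S0: [159/400, 37/200, 6/25, 71/400]
  S1: [27/80, 3/25, 101/400, 29/100]
  S2: [5/16, 101/400, 53/200, 17/100]
  S3: [11/40, 19/200, 193/400, 59/400]
P^3 =
  S0: [1417/4000, 273/1600, 587/2000, 1453/8000]
  S1: [2631/8000, 449/2000, 1081/4000, 1411/8000]
  S2: [2619/8000, 1311/8000, 2659/8000, 1411/8000]
  S3: [2697/8000, 1293/8000, 1061/4000, 59/250]
P^4 =
  S0: [55081/160000, 433/2500, 46617/160000, 3059/16000]
  S1: [5333/16000, 26903/160000, 25451/80000, 5773/32000]
  S2: [339/1000, 6847/40000, 46561/160000, 31811/160000]
  S3: [10647/32000, 31699/160000, 46243/160000, 28823/160000]
P^5 =
  S0: [1088211/3200000, 283799/1600000, 469623/1600000, 120989/640000]
  S1: [1086249/3200000, 276441/1600000, 935467/3200000, 312701/1600000]
  S2: [1080991/3200000, 578911/3200000, 234503/800000, 301043/1600000]
  S3: [269077/800000, 136927/800000, 978821/3200000, 597163/3200000]

(P^5)[S0 -> S0] = 1088211/3200000

Answer: 1088211/3200000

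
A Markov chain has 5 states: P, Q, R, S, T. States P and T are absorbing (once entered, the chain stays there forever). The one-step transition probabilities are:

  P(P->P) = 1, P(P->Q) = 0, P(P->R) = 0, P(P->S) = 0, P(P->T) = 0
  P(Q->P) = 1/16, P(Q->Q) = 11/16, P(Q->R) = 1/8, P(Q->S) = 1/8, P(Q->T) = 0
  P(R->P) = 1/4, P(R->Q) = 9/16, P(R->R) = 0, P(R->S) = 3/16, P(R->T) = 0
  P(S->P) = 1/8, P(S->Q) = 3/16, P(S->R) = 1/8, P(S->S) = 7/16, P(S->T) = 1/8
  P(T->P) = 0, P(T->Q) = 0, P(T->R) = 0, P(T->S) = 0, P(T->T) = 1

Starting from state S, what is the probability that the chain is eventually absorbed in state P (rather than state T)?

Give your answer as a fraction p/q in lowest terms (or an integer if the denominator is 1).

Let a_i = P(absorbed in P | start in state i).
Boundary conditions: a_P = 1, a_T = 0.
For each transient state i, a_i = sum_j P(i->j) * a_j:
  a_Q = 1/16*a_P + 11/16*a_Q + 1/8*a_R + 1/8*a_S + 0*a_T
  a_R = 1/4*a_P + 9/16*a_Q + 0*a_R + 3/16*a_S + 0*a_T
  a_S = 1/8*a_P + 3/16*a_Q + 1/8*a_R + 7/16*a_S + 1/8*a_T

Substituting a_P = 1 and a_T = 0, rearrange to (I - Q) a = r where r[i] = P(i -> P):
  [5/16, -1/8, -1/8] . (a_Q, a_R, a_S) = 1/16
  [-9/16, 1, -3/16] . (a_Q, a_R, a_S) = 1/4
  [-3/16, -1/8, 9/16] . (a_Q, a_R, a_S) = 1/8

Solving yields:
  a_Q = 151/189
  a_R = 52/63
  a_S = 127/189

Starting state is S, so the absorption probability is a_S = 127/189.

Answer: 127/189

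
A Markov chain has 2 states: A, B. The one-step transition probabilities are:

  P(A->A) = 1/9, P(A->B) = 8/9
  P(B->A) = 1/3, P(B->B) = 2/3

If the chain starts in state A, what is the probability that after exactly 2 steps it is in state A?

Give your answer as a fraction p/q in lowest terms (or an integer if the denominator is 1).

Answer: 25/81

Derivation:
Computing P^2 by repeated multiplication:
P^1 =
  A: [1/9, 8/9]
  B: [1/3, 2/3]
P^2 =
  A: [25/81, 56/81]
  B: [7/27, 20/27]

(P^2)[A -> A] = 25/81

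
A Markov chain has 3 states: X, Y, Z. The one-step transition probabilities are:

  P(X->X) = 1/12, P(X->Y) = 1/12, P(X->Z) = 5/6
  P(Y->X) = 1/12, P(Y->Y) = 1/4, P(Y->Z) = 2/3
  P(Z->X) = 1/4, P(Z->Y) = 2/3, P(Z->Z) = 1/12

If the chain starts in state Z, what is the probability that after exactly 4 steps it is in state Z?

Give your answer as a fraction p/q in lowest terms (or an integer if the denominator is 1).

Answer: 3629/6912

Derivation:
Computing P^4 by repeated multiplication:
P^1 =
  X: [1/12, 1/12, 5/6]
  Y: [1/12, 1/4, 2/3]
  Z: [1/4, 2/3, 1/12]
P^2 =
  X: [2/9, 7/12, 7/36]
  Y: [7/36, 37/72, 7/24]
  Z: [7/72, 35/144, 95/144]
P^3 =
  X: [25/216, 127/432, 85/144]
  Y: [19/144, 293/864, 457/864]
  Z: [167/864, 293/576, 515/1728]
P^4 =
  X: [157/864, 2471/5184, 1771/5184]
  Y: [889/5184, 4649/10368, 3941/10368]
  Z: [1379/10368, 7091/20736, 3629/6912]

(P^4)[Z -> Z] = 3629/6912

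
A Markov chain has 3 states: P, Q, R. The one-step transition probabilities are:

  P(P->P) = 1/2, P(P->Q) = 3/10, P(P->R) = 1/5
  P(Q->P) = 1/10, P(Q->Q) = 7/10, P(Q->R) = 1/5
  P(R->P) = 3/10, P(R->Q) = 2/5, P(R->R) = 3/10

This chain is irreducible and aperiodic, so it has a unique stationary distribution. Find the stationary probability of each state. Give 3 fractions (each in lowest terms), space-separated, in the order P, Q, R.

The stationary distribution satisfies pi = pi * P, i.e.:
  pi_P = 1/2*pi_P + 1/10*pi_Q + 3/10*pi_R
  pi_Q = 3/10*pi_P + 7/10*pi_Q + 2/5*pi_R
  pi_R = 1/5*pi_P + 1/5*pi_Q + 3/10*pi_R
with normalization: pi_P + pi_Q + pi_R = 1.

Using the first 2 balance equations plus normalization, the linear system A*pi = b is:
  [-1/2, 1/10, 3/10] . pi = 0
  [3/10, -3/10, 2/5] . pi = 0
  [1, 1, 1] . pi = 1

Solving yields:
  pi_P = 13/54
  pi_Q = 29/54
  pi_R = 2/9

Verification (pi * P):
  13/54*1/2 + 29/54*1/10 + 2/9*3/10 = 13/54 = pi_P  (ok)
  13/54*3/10 + 29/54*7/10 + 2/9*2/5 = 29/54 = pi_Q  (ok)
  13/54*1/5 + 29/54*1/5 + 2/9*3/10 = 2/9 = pi_R  (ok)

Answer: 13/54 29/54 2/9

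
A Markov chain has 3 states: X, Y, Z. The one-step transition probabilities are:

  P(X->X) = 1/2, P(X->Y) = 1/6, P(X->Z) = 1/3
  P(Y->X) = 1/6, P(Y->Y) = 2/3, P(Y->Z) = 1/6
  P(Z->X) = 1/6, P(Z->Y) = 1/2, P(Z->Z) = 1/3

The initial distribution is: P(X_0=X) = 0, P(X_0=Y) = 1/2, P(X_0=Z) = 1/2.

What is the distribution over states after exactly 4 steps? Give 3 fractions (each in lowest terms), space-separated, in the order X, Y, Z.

Answer: 20/81 437/864 641/2592

Derivation:
Propagating the distribution step by step (d_{t+1} = d_t * P):
d_0 = (X=0, Y=1/2, Z=1/2)
  d_1[X] = 0*1/2 + 1/2*1/6 + 1/2*1/6 = 1/6
  d_1[Y] = 0*1/6 + 1/2*2/3 + 1/2*1/2 = 7/12
  d_1[Z] = 0*1/3 + 1/2*1/6 + 1/2*1/3 = 1/4
d_1 = (X=1/6, Y=7/12, Z=1/4)
  d_2[X] = 1/6*1/2 + 7/12*1/6 + 1/4*1/6 = 2/9
  d_2[Y] = 1/6*1/6 + 7/12*2/3 + 1/4*1/2 = 13/24
  d_2[Z] = 1/6*1/3 + 7/12*1/6 + 1/4*1/3 = 17/72
d_2 = (X=2/9, Y=13/24, Z=17/72)
  d_3[X] = 2/9*1/2 + 13/24*1/6 + 17/72*1/6 = 13/54
  d_3[Y] = 2/9*1/6 + 13/24*2/3 + 17/72*1/2 = 223/432
  d_3[Z] = 2/9*1/3 + 13/24*1/6 + 17/72*1/3 = 35/144
d_3 = (X=13/54, Y=223/432, Z=35/144)
  d_4[X] = 13/54*1/2 + 223/432*1/6 + 35/144*1/6 = 20/81
  d_4[Y] = 13/54*1/6 + 223/432*2/3 + 35/144*1/2 = 437/864
  d_4[Z] = 13/54*1/3 + 223/432*1/6 + 35/144*1/3 = 641/2592
d_4 = (X=20/81, Y=437/864, Z=641/2592)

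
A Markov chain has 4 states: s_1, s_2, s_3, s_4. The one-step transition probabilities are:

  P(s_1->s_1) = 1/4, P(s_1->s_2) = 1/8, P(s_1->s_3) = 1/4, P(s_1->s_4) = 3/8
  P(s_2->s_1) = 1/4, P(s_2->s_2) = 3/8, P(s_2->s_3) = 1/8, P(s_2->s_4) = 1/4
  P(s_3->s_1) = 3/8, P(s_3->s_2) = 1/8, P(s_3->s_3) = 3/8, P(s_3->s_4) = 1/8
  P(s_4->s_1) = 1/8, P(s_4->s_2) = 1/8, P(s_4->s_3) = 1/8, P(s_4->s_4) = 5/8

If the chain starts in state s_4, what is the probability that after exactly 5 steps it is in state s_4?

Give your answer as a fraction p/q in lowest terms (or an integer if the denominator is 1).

Answer: 209/512

Derivation:
Computing P^5 by repeated multiplication:
P^1 =
  s_1: [1/4, 1/8, 1/4, 3/8]
  s_2: [1/4, 3/8, 1/8, 1/4]
  s_3: [3/8, 1/8, 3/8, 1/8]
  s_4: [1/8, 1/8, 1/8, 5/8]
P^2 =
  s_1: [15/64, 5/32, 7/32, 25/64]
  s_2: [15/64, 7/32, 3/16, 23/64]
  s_3: [9/32, 5/32, 17/64, 19/64]
  s_4: [3/16, 5/32, 11/64, 31/64]
P^3 =
  s_1: [117/512, 21/128, 107/512, 51/128]
  s_2: [117/512, 23/128, 103/512, 25/64]
  s_3: [63/256, 21/128, 29/128, 93/256]
  s_4: [27/128, 21/128, 49/256, 111/256]
P^4 =
  s_1: [927/4096, 85/512, 843/4096, 823/2048]
  s_2: [927/4096, 87/512, 835/4096, 819/2048]
  s_3: [477/2048, 85/512, 435/2048, 199/512]
  s_4: [225/1024, 85/512, 51/256, 425/1024]
P^5 =
  s_1: [7389/32768, 341/2048, 6709/32768, 6607/16384]
  s_2: [7389/32768, 343/2048, 6693/32768, 6599/16384]
  s_3: [3735/16384, 341/2048, 3395/16384, 3263/8192]
  s_4: [1827/8192, 341/2048, 1657/8192, 209/512]

(P^5)[s_4 -> s_4] = 209/512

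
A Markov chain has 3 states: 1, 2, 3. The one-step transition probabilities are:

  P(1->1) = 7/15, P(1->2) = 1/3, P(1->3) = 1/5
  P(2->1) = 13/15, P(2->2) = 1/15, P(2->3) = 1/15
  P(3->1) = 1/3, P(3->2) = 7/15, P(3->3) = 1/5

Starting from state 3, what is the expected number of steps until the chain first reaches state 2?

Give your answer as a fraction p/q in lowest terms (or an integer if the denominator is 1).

Answer: 65/27

Derivation:
Let h_i = expected steps to first reach 2 from state i.
Boundary: h_2 = 0.
First-step equations for the other states:
  h_1 = 1 + 7/15*h_1 + 1/3*h_2 + 1/5*h_3
  h_3 = 1 + 1/3*h_1 + 7/15*h_2 + 1/5*h_3

Substituting h_2 = 0 and rearranging gives the linear system (I - Q) h = 1:
  [8/15, -1/5] . (h_1, h_3) = 1
  [-1/3, 4/5] . (h_1, h_3) = 1

Solving yields:
  h_1 = 25/9
  h_3 = 65/27

Starting state is 3, so the expected hitting time is h_3 = 65/27.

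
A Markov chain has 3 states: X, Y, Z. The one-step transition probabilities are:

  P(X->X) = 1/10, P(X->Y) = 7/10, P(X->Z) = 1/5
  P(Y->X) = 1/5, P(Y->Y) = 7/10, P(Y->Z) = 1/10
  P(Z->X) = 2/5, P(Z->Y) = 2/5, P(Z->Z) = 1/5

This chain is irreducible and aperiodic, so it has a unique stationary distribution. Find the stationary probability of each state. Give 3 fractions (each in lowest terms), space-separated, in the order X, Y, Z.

Answer: 20/97 64/97 13/97

Derivation:
The stationary distribution satisfies pi = pi * P, i.e.:
  pi_X = 1/10*pi_X + 1/5*pi_Y + 2/5*pi_Z
  pi_Y = 7/10*pi_X + 7/10*pi_Y + 2/5*pi_Z
  pi_Z = 1/5*pi_X + 1/10*pi_Y + 1/5*pi_Z
with normalization: pi_X + pi_Y + pi_Z = 1.

Using the first 2 balance equations plus normalization, the linear system A*pi = b is:
  [-9/10, 1/5, 2/5] . pi = 0
  [7/10, -3/10, 2/5] . pi = 0
  [1, 1, 1] . pi = 1

Solving yields:
  pi_X = 20/97
  pi_Y = 64/97
  pi_Z = 13/97

Verification (pi * P):
  20/97*1/10 + 64/97*1/5 + 13/97*2/5 = 20/97 = pi_X  (ok)
  20/97*7/10 + 64/97*7/10 + 13/97*2/5 = 64/97 = pi_Y  (ok)
  20/97*1/5 + 64/97*1/10 + 13/97*1/5 = 13/97 = pi_Z  (ok)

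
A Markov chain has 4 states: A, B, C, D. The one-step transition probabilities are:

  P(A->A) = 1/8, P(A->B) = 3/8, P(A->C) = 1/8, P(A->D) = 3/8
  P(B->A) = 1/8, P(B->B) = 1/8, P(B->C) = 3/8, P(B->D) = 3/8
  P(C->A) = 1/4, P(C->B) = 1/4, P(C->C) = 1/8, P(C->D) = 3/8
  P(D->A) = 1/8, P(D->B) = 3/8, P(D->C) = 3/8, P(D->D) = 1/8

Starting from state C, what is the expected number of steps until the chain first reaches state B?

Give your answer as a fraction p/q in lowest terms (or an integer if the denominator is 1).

Let h_i = expected steps to first reach B from state i.
Boundary: h_B = 0.
First-step equations for the other states:
  h_A = 1 + 1/8*h_A + 3/8*h_B + 1/8*h_C + 3/8*h_D
  h_C = 1 + 1/4*h_A + 1/4*h_B + 1/8*h_C + 3/8*h_D
  h_D = 1 + 1/8*h_A + 3/8*h_B + 3/8*h_C + 1/8*h_D

Substituting h_B = 0 and rearranging gives the linear system (I - Q) h = 1:
  [7/8, -1/8, -3/8] . (h_A, h_C, h_D) = 1
  [-1/4, 7/8, -3/8] . (h_A, h_C, h_D) = 1
  [-1/8, -3/8, 7/8] . (h_A, h_C, h_D) = 1

Solving yields:
  h_A = 20/7
  h_C = 45/14
  h_D = 41/14

Starting state is C, so the expected hitting time is h_C = 45/14.

Answer: 45/14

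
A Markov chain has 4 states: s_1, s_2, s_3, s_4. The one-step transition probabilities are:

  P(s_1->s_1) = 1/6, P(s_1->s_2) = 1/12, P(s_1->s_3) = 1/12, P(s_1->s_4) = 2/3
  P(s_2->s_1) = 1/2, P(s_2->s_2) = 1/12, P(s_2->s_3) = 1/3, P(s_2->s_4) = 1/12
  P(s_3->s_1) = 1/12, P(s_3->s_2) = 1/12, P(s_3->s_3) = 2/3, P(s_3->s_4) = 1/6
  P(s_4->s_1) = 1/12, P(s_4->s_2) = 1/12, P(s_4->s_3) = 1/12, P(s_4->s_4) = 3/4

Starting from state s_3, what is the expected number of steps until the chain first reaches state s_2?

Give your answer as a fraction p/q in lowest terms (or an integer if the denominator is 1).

Answer: 12

Derivation:
Let h_i = expected steps to first reach s_2 from state i.
Boundary: h_s_2 = 0.
First-step equations for the other states:
  h_s_1 = 1 + 1/6*h_s_1 + 1/12*h_s_2 + 1/12*h_s_3 + 2/3*h_s_4
  h_s_3 = 1 + 1/12*h_s_1 + 1/12*h_s_2 + 2/3*h_s_3 + 1/6*h_s_4
  h_s_4 = 1 + 1/12*h_s_1 + 1/12*h_s_2 + 1/12*h_s_3 + 3/4*h_s_4

Substituting h_s_2 = 0 and rearranging gives the linear system (I - Q) h = 1:
  [5/6, -1/12, -2/3] . (h_s_1, h_s_3, h_s_4) = 1
  [-1/12, 1/3, -1/6] . (h_s_1, h_s_3, h_s_4) = 1
  [-1/12, -1/12, 1/4] . (h_s_1, h_s_3, h_s_4) = 1

Solving yields:
  h_s_1 = 12
  h_s_3 = 12
  h_s_4 = 12

Starting state is s_3, so the expected hitting time is h_s_3 = 12.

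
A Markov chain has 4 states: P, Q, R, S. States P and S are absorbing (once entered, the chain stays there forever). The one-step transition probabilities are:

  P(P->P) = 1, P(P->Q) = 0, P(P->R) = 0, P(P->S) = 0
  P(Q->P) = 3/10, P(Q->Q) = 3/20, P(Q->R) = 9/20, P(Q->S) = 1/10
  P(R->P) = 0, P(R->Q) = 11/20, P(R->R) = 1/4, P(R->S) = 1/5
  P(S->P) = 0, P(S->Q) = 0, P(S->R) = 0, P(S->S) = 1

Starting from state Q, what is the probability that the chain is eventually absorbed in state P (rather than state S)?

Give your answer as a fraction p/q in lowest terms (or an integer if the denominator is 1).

Let a_i = P(absorbed in P | start in state i).
Boundary conditions: a_P = 1, a_S = 0.
For each transient state i, a_i = sum_j P(i->j) * a_j:
  a_Q = 3/10*a_P + 3/20*a_Q + 9/20*a_R + 1/10*a_S
  a_R = 0*a_P + 11/20*a_Q + 1/4*a_R + 1/5*a_S

Substituting a_P = 1 and a_S = 0, rearrange to (I - Q) a = r where r[i] = P(i -> P):
  [17/20, -9/20] . (a_Q, a_R) = 3/10
  [-11/20, 3/4] . (a_Q, a_R) = 0

Solving yields:
  a_Q = 15/26
  a_R = 11/26

Starting state is Q, so the absorption probability is a_Q = 15/26.

Answer: 15/26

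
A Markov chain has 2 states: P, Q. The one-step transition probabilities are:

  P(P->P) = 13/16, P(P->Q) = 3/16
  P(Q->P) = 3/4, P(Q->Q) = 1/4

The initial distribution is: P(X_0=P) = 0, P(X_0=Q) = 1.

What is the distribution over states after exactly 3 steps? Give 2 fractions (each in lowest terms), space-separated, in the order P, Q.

Answer: 819/1024 205/1024

Derivation:
Propagating the distribution step by step (d_{t+1} = d_t * P):
d_0 = (P=0, Q=1)
  d_1[P] = 0*13/16 + 1*3/4 = 3/4
  d_1[Q] = 0*3/16 + 1*1/4 = 1/4
d_1 = (P=3/4, Q=1/4)
  d_2[P] = 3/4*13/16 + 1/4*3/4 = 51/64
  d_2[Q] = 3/4*3/16 + 1/4*1/4 = 13/64
d_2 = (P=51/64, Q=13/64)
  d_3[P] = 51/64*13/16 + 13/64*3/4 = 819/1024
  d_3[Q] = 51/64*3/16 + 13/64*1/4 = 205/1024
d_3 = (P=819/1024, Q=205/1024)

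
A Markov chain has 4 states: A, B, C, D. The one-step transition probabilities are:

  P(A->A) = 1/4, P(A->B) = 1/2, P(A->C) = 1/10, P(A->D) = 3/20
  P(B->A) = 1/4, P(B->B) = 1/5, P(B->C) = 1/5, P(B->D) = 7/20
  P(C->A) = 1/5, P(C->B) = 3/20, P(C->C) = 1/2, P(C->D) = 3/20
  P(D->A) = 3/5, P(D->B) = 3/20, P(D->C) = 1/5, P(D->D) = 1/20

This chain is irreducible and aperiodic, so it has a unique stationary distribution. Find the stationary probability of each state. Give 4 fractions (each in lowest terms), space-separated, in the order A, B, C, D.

Answer: 1145/3782 1019/3782 917/3782 701/3782

Derivation:
The stationary distribution satisfies pi = pi * P, i.e.:
  pi_A = 1/4*pi_A + 1/4*pi_B + 1/5*pi_C + 3/5*pi_D
  pi_B = 1/2*pi_A + 1/5*pi_B + 3/20*pi_C + 3/20*pi_D
  pi_C = 1/10*pi_A + 1/5*pi_B + 1/2*pi_C + 1/5*pi_D
  pi_D = 3/20*pi_A + 7/20*pi_B + 3/20*pi_C + 1/20*pi_D
with normalization: pi_A + pi_B + pi_C + pi_D = 1.

Using the first 3 balance equations plus normalization, the linear system A*pi = b is:
  [-3/4, 1/4, 1/5, 3/5] . pi = 0
  [1/2, -4/5, 3/20, 3/20] . pi = 0
  [1/10, 1/5, -1/2, 1/5] . pi = 0
  [1, 1, 1, 1] . pi = 1

Solving yields:
  pi_A = 1145/3782
  pi_B = 1019/3782
  pi_C = 917/3782
  pi_D = 701/3782

Verification (pi * P):
  1145/3782*1/4 + 1019/3782*1/4 + 917/3782*1/5 + 701/3782*3/5 = 1145/3782 = pi_A  (ok)
  1145/3782*1/2 + 1019/3782*1/5 + 917/3782*3/20 + 701/3782*3/20 = 1019/3782 = pi_B  (ok)
  1145/3782*1/10 + 1019/3782*1/5 + 917/3782*1/2 + 701/3782*1/5 = 917/3782 = pi_C  (ok)
  1145/3782*3/20 + 1019/3782*7/20 + 917/3782*3/20 + 701/3782*1/20 = 701/3782 = pi_D  (ok)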